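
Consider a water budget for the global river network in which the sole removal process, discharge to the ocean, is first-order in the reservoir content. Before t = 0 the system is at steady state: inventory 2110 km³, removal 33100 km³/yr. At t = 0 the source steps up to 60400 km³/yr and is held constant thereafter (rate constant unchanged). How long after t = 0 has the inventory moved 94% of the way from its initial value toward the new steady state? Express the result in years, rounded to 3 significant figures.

τ = M₀/F₀ = 2110/33100 = 0.06375 yr.
The remaining gap fraction is e^(−t/τ); 94% covered ⇒ e^(−t/τ) = 0.0600.
t = −τ ln(0.0600) = 0.06375 × 2.813 = 0.1793 yr.

0.179 yr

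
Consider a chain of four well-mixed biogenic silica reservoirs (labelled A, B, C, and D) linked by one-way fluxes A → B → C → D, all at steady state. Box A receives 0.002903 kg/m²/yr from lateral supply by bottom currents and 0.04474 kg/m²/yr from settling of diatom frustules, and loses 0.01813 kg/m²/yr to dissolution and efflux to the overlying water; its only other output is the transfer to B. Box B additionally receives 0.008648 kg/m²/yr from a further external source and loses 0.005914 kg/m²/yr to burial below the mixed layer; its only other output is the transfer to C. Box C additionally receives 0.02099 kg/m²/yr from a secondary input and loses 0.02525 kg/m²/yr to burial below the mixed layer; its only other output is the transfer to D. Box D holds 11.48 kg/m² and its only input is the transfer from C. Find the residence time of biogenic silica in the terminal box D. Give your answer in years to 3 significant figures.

Box A: F(A→B) = (0.002903 + 0.04474) − 0.01813 = 0.029513 kg/m²/yr.
Box B: F(B→C) = (0.029513 + 0.008648) − 0.005914 = 0.032247 kg/m²/yr.
Box C: F(C→D) = (0.032247 + 0.02099) − 0.02525 = 0.027987 kg/m²/yr.
Box D throughput = its input = 0.027987 kg/m²/yr; τ = 11.48 / 0.027987 = 410.2 yr.

410 yr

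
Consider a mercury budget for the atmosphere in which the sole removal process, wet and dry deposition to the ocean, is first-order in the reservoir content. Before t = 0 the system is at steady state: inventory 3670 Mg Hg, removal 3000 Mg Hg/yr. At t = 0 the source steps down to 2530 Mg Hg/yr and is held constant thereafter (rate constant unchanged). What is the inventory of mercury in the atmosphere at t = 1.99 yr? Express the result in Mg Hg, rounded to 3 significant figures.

τ = M₀/F₀ = 3670/3000 = 1.223 yr; rate constant k = 1/τ.
New steady state M_∞ = F₁/k = F₁·τ = 2530 × 1.223 = 3095.0 Mg Hg.
M(t) = M_∞ + (M₀ − M_∞)·e^(−t/τ); t/τ = 1.99/1.223 = 1.627, so e^(−t/τ) = 0.1966.
M(t) = 3095.0 + 575.0 × 0.1966 = 3208.1 Mg Hg.

3210 Mg Hg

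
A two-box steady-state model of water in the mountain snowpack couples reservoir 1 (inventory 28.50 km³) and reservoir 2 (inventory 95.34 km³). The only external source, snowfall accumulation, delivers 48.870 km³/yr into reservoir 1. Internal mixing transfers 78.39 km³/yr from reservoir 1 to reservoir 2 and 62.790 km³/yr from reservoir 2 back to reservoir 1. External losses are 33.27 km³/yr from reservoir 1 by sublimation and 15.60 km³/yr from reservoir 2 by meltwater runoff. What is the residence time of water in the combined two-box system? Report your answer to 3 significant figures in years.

2.53 yr

Residence time in the combined system uses the total inventory and the total *external* removal — internal exchanges between the two boxes cancel.
M_total = 28.50 + 95.34 = 123.84 km³.
ΣF_external_out = 33.27 + 15.60 = 48.870 km³/yr.
τ = M_total / ΣF_ext = 123.84 / 48.870 = 2.534 yr.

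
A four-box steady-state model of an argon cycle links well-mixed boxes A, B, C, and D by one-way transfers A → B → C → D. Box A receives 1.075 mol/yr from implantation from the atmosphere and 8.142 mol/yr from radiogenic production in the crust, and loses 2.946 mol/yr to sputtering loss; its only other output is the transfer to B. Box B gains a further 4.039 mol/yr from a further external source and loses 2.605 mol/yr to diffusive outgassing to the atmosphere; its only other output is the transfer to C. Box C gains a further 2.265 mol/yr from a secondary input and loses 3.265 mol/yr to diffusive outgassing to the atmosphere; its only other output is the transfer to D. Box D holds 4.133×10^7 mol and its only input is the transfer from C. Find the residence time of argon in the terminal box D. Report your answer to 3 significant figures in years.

Box A: F(A→B) = (1.075 + 8.142) − 2.946 = 6.2710 mol/yr.
Box B: F(B→C) = (6.2710 + 4.039) − 2.605 = 7.7050 mol/yr.
Box C: F(C→D) = (7.7050 + 2.265) − 3.265 = 6.7050 mol/yr.
Box D throughput = its input = 6.7050 mol/yr; τ = 4.133×10^7 / 6.7050 = 6.164×10^6 yr.

6.16×10^6 yr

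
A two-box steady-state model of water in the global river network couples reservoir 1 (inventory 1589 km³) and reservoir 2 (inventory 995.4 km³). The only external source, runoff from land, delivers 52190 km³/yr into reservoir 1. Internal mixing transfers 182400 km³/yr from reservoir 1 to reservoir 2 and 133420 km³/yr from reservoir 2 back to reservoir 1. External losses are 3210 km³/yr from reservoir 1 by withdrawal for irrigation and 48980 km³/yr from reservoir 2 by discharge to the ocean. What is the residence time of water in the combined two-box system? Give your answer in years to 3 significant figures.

0.0495 yr

Treat the two boxes together as one reservoir: the mixing fluxes between them are internal recycling, so τ = ΣM / Σ(external losses).
M_total = 1589 + 995.4 = 2584.4 km³.
ΣF_external_out = 3210 + 48980 = 52190 km³/yr.
τ = M_total / ΣF_ext = 2584.4 / 52190 = 0.04952 yr.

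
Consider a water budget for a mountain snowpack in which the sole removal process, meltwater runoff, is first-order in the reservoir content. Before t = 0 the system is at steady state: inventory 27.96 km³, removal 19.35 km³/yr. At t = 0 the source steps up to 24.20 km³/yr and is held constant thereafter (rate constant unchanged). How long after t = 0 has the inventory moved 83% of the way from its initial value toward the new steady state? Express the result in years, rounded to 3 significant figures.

τ = M₀/F₀ = 27.96/19.35 = 1.445 yr.
The remaining gap fraction is e^(−t/τ); 83% covered ⇒ e^(−t/τ) = 0.170.
t = −τ ln(0.170) = 1.445 × 1.772 = 2.560 yr.

2.56 yr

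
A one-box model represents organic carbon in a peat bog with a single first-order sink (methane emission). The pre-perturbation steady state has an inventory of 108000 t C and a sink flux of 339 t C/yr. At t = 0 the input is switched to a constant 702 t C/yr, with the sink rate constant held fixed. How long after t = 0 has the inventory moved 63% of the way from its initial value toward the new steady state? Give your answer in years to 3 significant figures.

τ = M₀/F₀ = 108000/339 = 318.6 yr.
The remaining gap fraction is e^(−t/τ); 63% covered ⇒ e^(−t/τ) = 0.370.
t = −τ ln(0.370) = 318.6 × 0.9943 = 316.8 yr.

317 yr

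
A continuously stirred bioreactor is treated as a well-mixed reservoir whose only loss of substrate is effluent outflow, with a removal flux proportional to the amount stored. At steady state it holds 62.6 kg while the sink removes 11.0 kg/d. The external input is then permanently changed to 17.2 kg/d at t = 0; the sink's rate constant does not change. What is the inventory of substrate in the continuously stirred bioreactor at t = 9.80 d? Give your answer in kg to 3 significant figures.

The sink rate constant is k = F₀/M₀ = 11.0/62.6 = 0.1757 d⁻¹.
Solving dM/dt = F₁ − kM with M(0) = M₀ gives M(t) = F₁/k + (M₀ − F₁/k)·e^(−kt).
F₁/k = 17.2/0.1757 = 97.884 kg; kt = 0.1757 × 9.80 = 1.722, e^(−kt) = 0.1787.
M(9.80) = 97.884 + (62.6 − 97.884) × 0.1787 = 97.884 − 6.305 = 91.578 kg.

91.6 kg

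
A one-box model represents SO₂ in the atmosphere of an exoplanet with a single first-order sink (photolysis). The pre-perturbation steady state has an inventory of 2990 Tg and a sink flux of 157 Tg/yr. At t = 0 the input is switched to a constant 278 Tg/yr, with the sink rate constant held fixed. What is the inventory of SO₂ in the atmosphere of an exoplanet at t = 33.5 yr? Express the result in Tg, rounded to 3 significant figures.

Residence time τ = M₀/F₀ = 19.04 yr. The eventual steady state is M_∞ = M₀·(F₁/F₀) = 2990 × 278/157 = 5294.4 Tg.
The anomaly ΔM(t) = M(t) − M_∞ decays as ΔM₀·e^(−t/τ) with ΔM₀ = 2990 − 5294.4 = −2304 Tg.
At t = 33.5 yr, e^(−t/τ) = e^(−1.759) = 0.1722, so ΔM = −396.8 Tg and M = 5294.4 − 396.8 = 4897.6 Tg.

4900 Tg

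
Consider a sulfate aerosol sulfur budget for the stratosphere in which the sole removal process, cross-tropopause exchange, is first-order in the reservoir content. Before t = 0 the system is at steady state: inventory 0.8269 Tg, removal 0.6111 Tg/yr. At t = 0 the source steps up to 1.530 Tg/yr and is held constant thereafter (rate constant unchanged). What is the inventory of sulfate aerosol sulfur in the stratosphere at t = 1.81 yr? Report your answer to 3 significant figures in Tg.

1.74 Tg

τ = M₀/F₀ = 0.8269/0.6111 = 1.353 yr; rate constant k = 1/τ.
New steady state M_∞ = F₁/k = F₁·τ = 1.530 × 1.353 = 2.0703 Tg.
M(t) = M_∞ + (M₀ − M_∞)·e^(−t/τ); t/τ = 1.81/1.353 = 1.338, so e^(−t/τ) = 0.2625.
M(t) = 2.0703 − 1.243 × 0.2625 = 1.7439 Tg.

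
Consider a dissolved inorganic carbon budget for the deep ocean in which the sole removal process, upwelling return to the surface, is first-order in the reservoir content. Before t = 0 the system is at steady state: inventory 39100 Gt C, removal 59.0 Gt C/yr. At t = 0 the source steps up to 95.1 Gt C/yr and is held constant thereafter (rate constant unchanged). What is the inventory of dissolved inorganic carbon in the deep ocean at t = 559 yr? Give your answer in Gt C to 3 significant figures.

The sink rate constant is k = F₀/M₀ = 59.0/39100 = 0.001509 yr⁻¹.
Solving dM/dt = F₁ − kM with M(0) = M₀ gives M(t) = F₁/k + (M₀ − F₁/k)·e^(−kt).
F₁/k = 95.1/0.001509 = 63024 Gt C; kt = 0.001509 × 559 = 0.8435, e^(−kt) = 0.4302.
M(559) = 63024 + (39100 − 63024) × 0.4302 = 63024 − 10290 = 52732 Gt C.

52700 Gt C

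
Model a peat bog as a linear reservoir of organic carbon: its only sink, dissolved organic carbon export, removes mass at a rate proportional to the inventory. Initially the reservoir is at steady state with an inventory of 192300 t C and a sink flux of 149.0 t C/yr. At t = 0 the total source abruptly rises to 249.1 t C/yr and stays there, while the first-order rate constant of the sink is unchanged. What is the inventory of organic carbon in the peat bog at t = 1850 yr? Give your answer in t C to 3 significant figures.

Residence time τ = M₀/F₀ = 1291 yr. The eventual steady state is M_∞ = M₀·(F₁/F₀) = 192300 × 249.1/149.0 = 321490 t C.
The anomaly ΔM(t) = M(t) − M_∞ decays as ΔM₀·e^(−t/τ) with ΔM₀ = 192300 − 321490 = −129200 t C.
At t = 1850 yr, e^(−t/τ) = e^(−1.433) = 0.2385, so ΔM = −30810 t C and M = 321490 − 30810 = 290680 t C.

291000 t C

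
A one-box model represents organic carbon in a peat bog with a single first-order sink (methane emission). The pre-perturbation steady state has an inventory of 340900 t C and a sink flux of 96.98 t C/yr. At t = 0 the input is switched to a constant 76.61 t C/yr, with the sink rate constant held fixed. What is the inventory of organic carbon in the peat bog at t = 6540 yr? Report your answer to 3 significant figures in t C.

280000 t C

τ = M₀/F₀ = 340900/96.98 = 3515 yr; rate constant k = 1/τ.
New steady state M_∞ = F₁/k = F₁·τ = 76.61 × 3515 = 269300 t C.
M(t) = M_∞ + (M₀ − M_∞)·e^(−t/τ); t/τ = 6540/3515 = 1.861, so e^(−t/τ) = 0.1556.
M(t) = 269300 + 71600 × 0.1556 = 280440 t C.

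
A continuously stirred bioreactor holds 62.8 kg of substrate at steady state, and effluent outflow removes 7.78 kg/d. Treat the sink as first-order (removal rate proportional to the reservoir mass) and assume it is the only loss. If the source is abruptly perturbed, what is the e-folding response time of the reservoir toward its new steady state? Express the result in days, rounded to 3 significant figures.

8.07 d

For a linear reservoir the response time equals the residence time τ = M/F.
τ = 62.8 / 7.78 = 8.072 d.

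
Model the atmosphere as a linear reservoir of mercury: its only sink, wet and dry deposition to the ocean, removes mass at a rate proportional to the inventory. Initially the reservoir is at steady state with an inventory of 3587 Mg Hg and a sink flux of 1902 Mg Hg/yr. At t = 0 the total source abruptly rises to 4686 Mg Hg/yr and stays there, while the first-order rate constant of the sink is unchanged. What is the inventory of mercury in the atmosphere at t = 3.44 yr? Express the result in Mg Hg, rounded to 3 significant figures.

7990 Mg Hg

The sink rate constant is k = F₀/M₀ = 1902/3587 = 0.5302 yr⁻¹.
Solving dM/dt = F₁ − kM with M(0) = M₀ gives M(t) = F₁/k + (M₀ − F₁/k)·e^(−kt).
F₁/k = 4686/0.5302 = 8837.4 Mg Hg; kt = 0.5302 × 3.44 = 1.824, e^(−kt) = 0.1614.
M(3.44) = 8837.4 + (3587 − 8837.4) × 0.1614 = 8837.4 − 847.3 = 7990.1 Mg Hg.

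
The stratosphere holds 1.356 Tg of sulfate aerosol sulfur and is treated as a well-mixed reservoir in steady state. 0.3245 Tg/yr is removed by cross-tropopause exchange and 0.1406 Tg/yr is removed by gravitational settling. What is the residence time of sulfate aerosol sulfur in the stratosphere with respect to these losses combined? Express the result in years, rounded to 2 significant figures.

Total removal = 0.3245 + 0.1406 = 0.46510 Tg/yr.
τ = M / ΣF_out = 1.356 / 0.46510 = 2.916 yr.

2.9 yr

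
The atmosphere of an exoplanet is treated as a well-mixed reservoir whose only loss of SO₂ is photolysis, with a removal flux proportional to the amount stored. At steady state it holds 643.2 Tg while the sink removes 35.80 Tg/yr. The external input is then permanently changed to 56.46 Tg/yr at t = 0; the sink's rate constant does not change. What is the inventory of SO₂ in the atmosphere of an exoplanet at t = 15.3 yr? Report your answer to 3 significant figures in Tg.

The sink rate constant is k = F₀/M₀ = 35.80/643.2 = 0.05566 yr⁻¹.
Solving dM/dt = F₁ − kM with M(0) = M₀ gives M(t) = F₁/k + (M₀ − F₁/k)·e^(−kt).
F₁/k = 56.46/0.05566 = 1014.4 Tg; kt = 0.05566 × 15.3 = 0.8516, e^(−kt) = 0.4267.
M(15.3) = 1014.4 + (643.2 − 1014.4) × 0.4267 = 1014.4 − 158.4 = 855.99 Tg.

856 Tg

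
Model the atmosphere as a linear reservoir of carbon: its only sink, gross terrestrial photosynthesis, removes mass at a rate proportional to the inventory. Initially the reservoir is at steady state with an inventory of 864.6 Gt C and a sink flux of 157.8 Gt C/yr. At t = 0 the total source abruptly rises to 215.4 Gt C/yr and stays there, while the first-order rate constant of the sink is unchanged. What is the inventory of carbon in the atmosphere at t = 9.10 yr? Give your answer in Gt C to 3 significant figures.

Residence time τ = M₀/F₀ = 5.479 yr. The eventual steady state is M_∞ = M₀·(F₁/F₀) = 864.6 × 215.4/157.8 = 1180.2 Gt C.
The anomaly ΔM(t) = M(t) − M_∞ decays as ΔM₀·e^(−t/τ) with ΔM₀ = 864.6 − 1180.2 = −315.6 Gt C.
At t = 9.10 yr, e^(−t/τ) = e^(−1.661) = 0.1900, so ΔM = −59.96 Gt C and M = 1180.2 − 59.96 = 1120.2 Gt C.

1120 Gt C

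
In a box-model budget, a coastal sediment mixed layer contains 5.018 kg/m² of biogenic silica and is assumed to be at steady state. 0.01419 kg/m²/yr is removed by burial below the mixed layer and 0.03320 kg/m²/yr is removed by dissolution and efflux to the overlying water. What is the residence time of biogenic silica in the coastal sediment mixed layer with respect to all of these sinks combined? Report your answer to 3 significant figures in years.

Total removal flux = 0.01419 + 0.03320 = 0.047390 kg/m²/yr.
τ = M / ΣF_out = 5.018 / 0.047390 = 105.9 yr.

106 yr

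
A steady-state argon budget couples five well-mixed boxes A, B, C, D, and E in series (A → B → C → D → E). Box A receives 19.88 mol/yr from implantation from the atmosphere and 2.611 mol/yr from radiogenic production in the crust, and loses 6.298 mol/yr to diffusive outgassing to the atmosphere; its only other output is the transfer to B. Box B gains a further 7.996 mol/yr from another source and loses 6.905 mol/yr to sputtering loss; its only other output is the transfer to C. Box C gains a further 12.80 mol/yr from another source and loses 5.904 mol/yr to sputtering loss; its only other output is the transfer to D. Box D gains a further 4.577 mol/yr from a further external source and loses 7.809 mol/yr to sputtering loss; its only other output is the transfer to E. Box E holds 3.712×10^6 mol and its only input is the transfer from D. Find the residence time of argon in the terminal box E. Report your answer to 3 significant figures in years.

177000 yr

Box A: F(A→B) = (19.88 + 2.611) − 6.298 = 16.193 mol/yr.
Box B: F(B→C) = (16.193 + 7.996) − 6.905 = 17.284 mol/yr.
Box C: F(C→D) = (17.284 + 12.80) − 5.904 = 24.180 mol/yr.
Box D: F(D→E) = (24.180 + 4.577) − 7.809 = 20.948 mol/yr.
Box E throughput = its input = 20.948 mol/yr; τ = 3.712×10^6 / 20.948 = 177200 yr.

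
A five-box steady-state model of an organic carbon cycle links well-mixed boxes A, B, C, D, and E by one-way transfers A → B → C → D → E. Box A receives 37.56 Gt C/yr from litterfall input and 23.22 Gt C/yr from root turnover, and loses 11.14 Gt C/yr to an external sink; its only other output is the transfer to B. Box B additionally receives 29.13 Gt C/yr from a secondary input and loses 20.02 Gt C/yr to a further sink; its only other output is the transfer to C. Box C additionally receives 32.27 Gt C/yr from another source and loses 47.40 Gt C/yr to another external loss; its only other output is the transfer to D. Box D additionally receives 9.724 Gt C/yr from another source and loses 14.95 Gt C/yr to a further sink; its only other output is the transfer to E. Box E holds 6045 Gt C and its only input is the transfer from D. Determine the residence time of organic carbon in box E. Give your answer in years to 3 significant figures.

Box A: F(A→B) = (37.56 + 23.22) − 11.14 = 49.640 Gt C/yr.
Box B: F(B→C) = (49.640 + 29.13) − 20.02 = 58.750 Gt C/yr.
Box C: F(C→D) = (58.750 + 32.27) − 47.40 = 43.620 Gt C/yr.
Box D: F(D→E) = (43.620 + 9.724) − 14.95 = 38.394 Gt C/yr.
Box E throughput = its input = 38.394 Gt C/yr; τ = 6045 / 38.394 = 157.4 yr.

157 yr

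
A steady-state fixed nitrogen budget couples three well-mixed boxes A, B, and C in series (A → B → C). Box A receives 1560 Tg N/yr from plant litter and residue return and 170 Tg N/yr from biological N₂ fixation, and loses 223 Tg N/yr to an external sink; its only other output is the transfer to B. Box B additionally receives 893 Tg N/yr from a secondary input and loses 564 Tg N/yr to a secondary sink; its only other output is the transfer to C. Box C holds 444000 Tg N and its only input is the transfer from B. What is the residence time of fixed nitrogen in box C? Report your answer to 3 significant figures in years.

Box A: F(A→B) = (1560 + 170) − 223 = 1507.0 Tg N/yr.
Box B: F(B→C) = (1507.0 + 893) − 564 = 1836.0 Tg N/yr.
Box C throughput = its input = 1836.0 Tg N/yr; τ = 444000 / 1836.0 = 241.8 yr.

242 yr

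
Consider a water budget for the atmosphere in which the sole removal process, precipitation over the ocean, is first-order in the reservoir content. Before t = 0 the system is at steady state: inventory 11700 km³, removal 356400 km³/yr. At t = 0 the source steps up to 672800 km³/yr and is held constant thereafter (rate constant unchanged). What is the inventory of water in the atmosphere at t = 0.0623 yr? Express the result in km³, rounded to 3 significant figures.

Residence time τ = M₀/F₀ = 0.03283 yr. The eventual steady state is M_∞ = M₀·(F₁/F₀) = 11700 × 672800/356400 = 22087 km³.
The anomaly ΔM(t) = M(t) − M_∞ decays as ΔM₀·e^(−t/τ) with ΔM₀ = 11700 − 22087 = −10390 km³.
At t = 0.0623 yr, e^(−t/τ) = e^(−1.898) = 0.1499, so ΔM = −1557 km³ and M = 22087 − 1557 = 20530 km³.

20500 km³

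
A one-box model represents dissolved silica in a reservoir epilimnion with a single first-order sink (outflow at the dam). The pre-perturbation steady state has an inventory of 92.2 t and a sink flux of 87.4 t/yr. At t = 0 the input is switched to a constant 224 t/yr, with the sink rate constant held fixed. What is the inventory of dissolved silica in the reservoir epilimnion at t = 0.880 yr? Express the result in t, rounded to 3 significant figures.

174 t

τ = M₀/F₀ = 92.2/87.4 = 1.055 yr; rate constant k = 1/τ.
New steady state M_∞ = F₁/k = F₁·τ = 224 × 1.055 = 236.30 t.
M(t) = M_∞ + (M₀ − M_∞)·e^(−t/τ); t/τ = 0.880/1.055 = 0.8342, so e^(−t/τ) = 0.4342.
M(t) = 236.30 − 144.1 × 0.4342 = 173.73 t.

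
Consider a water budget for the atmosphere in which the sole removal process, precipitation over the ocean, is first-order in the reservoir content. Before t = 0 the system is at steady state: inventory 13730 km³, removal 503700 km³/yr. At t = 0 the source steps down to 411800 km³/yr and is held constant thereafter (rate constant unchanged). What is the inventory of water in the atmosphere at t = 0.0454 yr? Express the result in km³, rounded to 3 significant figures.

The sink rate constant is k = F₀/M₀ = 503700/13730 = 36.69 yr⁻¹.
Solving dM/dt = F₁ − kM with M(0) = M₀ gives M(t) = F₁/k + (M₀ − F₁/k)·e^(−kt).
F₁/k = 411800/36.69 = 11225 km³; kt = 36.69 × 0.0454 = 1.666, e^(−kt) = 0.1891.
M(0.0454) = 11225 + (13730 − 11225) × 0.1891 = 11225 + 473.7 = 11699 km³.

11700 km³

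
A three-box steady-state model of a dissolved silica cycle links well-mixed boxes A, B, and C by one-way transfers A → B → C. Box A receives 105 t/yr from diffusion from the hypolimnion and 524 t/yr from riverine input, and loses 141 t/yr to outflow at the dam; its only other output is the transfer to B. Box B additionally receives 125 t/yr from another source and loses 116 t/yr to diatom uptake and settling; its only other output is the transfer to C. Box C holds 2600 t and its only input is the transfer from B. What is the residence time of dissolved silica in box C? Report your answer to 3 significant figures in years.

5.23 yr

Box A: F(A→B) = (105 + 524) − 141 = 488.00 t/yr.
Box B: F(B→C) = (488.00 + 125) − 116 = 497.00 t/yr.
Box C throughput = its input = 497.00 t/yr; τ = 2600 / 497.00 = 5.231 yr.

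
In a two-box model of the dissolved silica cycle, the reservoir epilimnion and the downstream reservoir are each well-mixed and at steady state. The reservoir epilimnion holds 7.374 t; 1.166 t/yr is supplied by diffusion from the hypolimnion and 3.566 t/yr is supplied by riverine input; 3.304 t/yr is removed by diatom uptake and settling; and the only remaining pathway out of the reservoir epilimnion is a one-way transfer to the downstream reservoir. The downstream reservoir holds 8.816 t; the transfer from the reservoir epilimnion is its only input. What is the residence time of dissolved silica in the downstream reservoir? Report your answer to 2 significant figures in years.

6.2 yr

Balance the reservoir epilimnion: ΣF_in = 1.166 + 3.566 = 4.7320 t/yr.
Transfer to the downstream reservoir = ΣF_in − (3.304) = 1.4280 t/yr.
At steady state the output of the downstream reservoir equals its input, 1.4280 t/yr.
τ = M / F = 8.816 / 1.4280 = 6.174 yr.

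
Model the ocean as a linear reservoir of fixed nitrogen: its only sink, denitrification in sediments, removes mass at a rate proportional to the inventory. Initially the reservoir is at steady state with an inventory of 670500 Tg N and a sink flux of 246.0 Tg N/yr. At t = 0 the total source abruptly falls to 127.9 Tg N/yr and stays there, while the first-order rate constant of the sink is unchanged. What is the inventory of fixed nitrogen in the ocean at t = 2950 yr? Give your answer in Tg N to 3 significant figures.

The sink rate constant is k = F₀/M₀ = 246.0/670500 = 0.0003669 yr⁻¹.
Solving dM/dt = F₁ − kM with M(0) = M₀ gives M(t) = F₁/k + (M₀ − F₁/k)·e^(−kt).
F₁/k = 127.9/0.0003669 = 348610 Tg N; kt = 0.0003669 × 2950 = 1.082, e^(−kt) = 0.3388.
M(2950) = 348610 + (670500 − 348610) × 0.3388 = 348610 + 109100 = 457670 Tg N.

458000 Tg N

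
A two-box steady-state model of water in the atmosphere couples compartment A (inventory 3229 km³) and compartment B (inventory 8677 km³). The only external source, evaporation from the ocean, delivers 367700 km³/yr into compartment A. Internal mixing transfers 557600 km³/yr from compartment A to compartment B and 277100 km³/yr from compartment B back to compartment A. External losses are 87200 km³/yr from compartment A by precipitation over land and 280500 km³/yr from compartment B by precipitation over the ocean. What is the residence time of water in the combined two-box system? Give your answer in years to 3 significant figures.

0.0324 yr

For the system as a whole, the A↔B exchange is internal and contributes nothing to the throughput; only the external sinks remove mass.
M_total = 3229 + 8677 = 11906 km³.
ΣF_external_out = 87200 + 280500 = 367700 km³/yr.
τ = M_total / ΣF_ext = 11906 / 367700 = 0.03238 yr.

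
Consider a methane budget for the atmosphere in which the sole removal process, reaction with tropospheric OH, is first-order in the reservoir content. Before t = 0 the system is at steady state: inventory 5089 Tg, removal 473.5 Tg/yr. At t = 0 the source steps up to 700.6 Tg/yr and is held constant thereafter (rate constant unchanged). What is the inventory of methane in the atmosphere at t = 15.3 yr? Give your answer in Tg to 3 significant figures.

The sink rate constant is k = F₀/M₀ = 473.5/5089 = 0.09304 yr⁻¹.
Solving dM/dt = F₁ − kM with M(0) = M₀ gives M(t) = F₁/k + (M₀ − F₁/k)·e^(−kt).
F₁/k = 700.6/0.09304 = 7529.8 Tg; kt = 0.09304 × 15.3 = 1.424, e^(−kt) = 0.2409.
M(15.3) = 7529.8 + (5089 − 7529.8) × 0.2409 = 7529.8 − 587.9 = 6941.9 Tg.

6940 Tg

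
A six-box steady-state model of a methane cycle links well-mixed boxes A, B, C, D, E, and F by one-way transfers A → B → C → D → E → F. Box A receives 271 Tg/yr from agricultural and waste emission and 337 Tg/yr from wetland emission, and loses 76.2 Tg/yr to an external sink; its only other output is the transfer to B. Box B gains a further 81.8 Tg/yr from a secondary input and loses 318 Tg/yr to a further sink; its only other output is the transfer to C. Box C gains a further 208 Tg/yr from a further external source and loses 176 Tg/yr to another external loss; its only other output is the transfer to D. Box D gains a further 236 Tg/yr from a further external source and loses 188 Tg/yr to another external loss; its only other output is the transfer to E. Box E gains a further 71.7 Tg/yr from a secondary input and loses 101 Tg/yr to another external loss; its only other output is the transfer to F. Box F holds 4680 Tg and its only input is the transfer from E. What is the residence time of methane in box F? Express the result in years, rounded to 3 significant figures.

13.5 yr

Box A: F(A→B) = (271 + 337) − 76.2 = 531.80 Tg/yr.
Box B: F(B→C) = (531.80 + 81.8) − 318 = 295.60 Tg/yr.
Box C: F(C→D) = (295.60 + 208) − 176 = 327.60 Tg/yr.
Box D: F(D→E) = (327.60 + 236) − 188 = 375.60 Tg/yr.
Box E: F(E→F) = (375.60 + 71.7) − 101 = 346.30 Tg/yr.
Box F throughput = its input = 346.30 Tg/yr; τ = 4680 / 346.30 = 13.51 yr.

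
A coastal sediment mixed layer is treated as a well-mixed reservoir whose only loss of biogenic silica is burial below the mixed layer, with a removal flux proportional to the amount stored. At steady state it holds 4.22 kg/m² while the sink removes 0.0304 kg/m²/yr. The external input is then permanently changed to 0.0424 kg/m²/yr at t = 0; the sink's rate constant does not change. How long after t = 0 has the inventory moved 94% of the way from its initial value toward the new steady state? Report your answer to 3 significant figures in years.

τ = M₀/F₀ = 4.22/0.0304 = 138.8 yr.
The remaining gap fraction is e^(−t/τ); 94% covered ⇒ e^(−t/τ) = 0.0600.
t = −τ ln(0.0600) = 138.8 × 2.813 = 390.5 yr.

391 yr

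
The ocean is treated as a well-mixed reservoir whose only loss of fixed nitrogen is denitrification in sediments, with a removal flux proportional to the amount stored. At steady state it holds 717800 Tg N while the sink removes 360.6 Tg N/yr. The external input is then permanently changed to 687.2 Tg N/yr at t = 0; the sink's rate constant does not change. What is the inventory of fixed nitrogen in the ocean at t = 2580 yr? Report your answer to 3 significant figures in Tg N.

τ = M₀/F₀ = 717800/360.6 = 1991 yr; rate constant k = 1/τ.
New steady state M_∞ = F₁/k = F₁·τ = 687.2 × 1991 = 1.3679×10^6 Tg N.
M(t) = M_∞ + (M₀ − M_∞)·e^(−t/τ); t/τ = 2580/1991 = 1.296, so e^(−t/τ) = 0.2736.
M(t) = 1.3679×10^6 − 650100 × 0.2736 = 1.1901×10^6 Tg N.

1.19×10^6 Tg N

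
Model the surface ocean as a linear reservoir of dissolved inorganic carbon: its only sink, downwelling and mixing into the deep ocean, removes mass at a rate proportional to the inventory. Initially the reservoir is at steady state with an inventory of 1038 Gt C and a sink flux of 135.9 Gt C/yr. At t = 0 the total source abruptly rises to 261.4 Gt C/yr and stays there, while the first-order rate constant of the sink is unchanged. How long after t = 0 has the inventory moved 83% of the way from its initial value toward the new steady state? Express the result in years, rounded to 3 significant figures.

τ = M₀/F₀ = 1038/135.9 = 7.638 yr.
The remaining gap fraction is e^(−t/τ); 83% covered ⇒ e^(−t/τ) = 0.170.
t = −τ ln(0.170) = 7.638 × 1.772 = 13.53 yr.

13.5 yr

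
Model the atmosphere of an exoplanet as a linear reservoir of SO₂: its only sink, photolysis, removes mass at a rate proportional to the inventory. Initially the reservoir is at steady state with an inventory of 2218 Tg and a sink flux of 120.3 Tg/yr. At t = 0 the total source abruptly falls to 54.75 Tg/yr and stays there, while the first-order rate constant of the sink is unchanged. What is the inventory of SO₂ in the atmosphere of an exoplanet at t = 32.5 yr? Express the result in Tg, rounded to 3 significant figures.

1220 Tg

The sink rate constant is k = F₀/M₀ = 120.3/2218 = 0.05424 yr⁻¹.
Solving dM/dt = F₁ − kM with M(0) = M₀ gives M(t) = F₁/k + (M₀ − F₁/k)·e^(−kt).
F₁/k = 54.75/0.05424 = 1009.4 Tg; kt = 0.05424 × 32.5 = 1.763, e^(−kt) = 0.1716.
M(32.5) = 1009.4 + (2218 − 1009.4) × 0.1716 = 1009.4 + 207.4 = 1216.8 Tg.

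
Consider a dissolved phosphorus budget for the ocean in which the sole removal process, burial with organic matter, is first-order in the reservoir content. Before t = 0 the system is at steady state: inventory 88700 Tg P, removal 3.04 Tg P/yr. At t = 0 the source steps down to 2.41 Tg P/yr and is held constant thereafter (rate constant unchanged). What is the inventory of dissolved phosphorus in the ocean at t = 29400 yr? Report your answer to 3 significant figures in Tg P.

77000 Tg P

τ = M₀/F₀ = 88700/3.04 = 29180 yr; rate constant k = 1/τ.
New steady state M_∞ = F₁/k = F₁·τ = 2.41 × 29180 = 70318 Tg P.
M(t) = M_∞ + (M₀ − M_∞)·e^(−t/τ); t/τ = 29400/29180 = 1.008, so e^(−t/τ) = 0.3651.
M(t) = 70318 + 18380 × 0.3651 = 77029 Tg P.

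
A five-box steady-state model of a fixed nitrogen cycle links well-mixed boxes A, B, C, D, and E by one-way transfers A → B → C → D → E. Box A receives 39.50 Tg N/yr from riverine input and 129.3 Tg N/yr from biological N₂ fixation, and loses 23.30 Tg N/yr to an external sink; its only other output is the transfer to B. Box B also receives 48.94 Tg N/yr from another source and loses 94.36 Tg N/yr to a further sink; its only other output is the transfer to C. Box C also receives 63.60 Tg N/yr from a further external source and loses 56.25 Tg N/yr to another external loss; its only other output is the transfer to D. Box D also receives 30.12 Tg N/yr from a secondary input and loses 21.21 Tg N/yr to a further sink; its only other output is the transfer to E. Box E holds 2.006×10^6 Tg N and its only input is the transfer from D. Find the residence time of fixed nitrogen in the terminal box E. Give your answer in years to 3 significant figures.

17200 yr

Box A: F(A→B) = (39.50 + 129.3) − 23.30 = 145.50 Tg N/yr.
Box B: F(B→C) = (145.50 + 48.94) − 94.36 = 100.08 Tg N/yr.
Box C: F(C→D) = (100.08 + 63.60) − 56.25 = 107.43 Tg N/yr.
Box D: F(D→E) = (107.43 + 30.12) − 21.21 = 116.34 Tg N/yr.
Box E throughput = its input = 116.34 Tg N/yr; τ = 2.006×10^6 / 116.34 = 17240 yr.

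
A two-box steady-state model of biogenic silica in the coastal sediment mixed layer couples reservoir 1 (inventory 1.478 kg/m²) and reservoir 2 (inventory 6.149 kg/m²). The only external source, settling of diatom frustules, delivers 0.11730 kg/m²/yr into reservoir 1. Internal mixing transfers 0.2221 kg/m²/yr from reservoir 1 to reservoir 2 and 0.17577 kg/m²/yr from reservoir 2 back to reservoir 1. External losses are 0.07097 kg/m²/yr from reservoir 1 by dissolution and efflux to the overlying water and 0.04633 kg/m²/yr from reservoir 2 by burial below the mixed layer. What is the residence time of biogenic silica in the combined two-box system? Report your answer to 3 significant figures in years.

Treat the two boxes together as one reservoir: the mixing fluxes between them are internal recycling, so τ = ΣM / Σ(external losses).
M_total = 1.478 + 6.149 = 7.6270 kg/m².
ΣF_external_out = 0.07097 + 0.04633 = 0.11730 kg/m²/yr.
τ = M_total / ΣF_ext = 7.6270 / 0.11730 = 65.02 yr.

65.0 yr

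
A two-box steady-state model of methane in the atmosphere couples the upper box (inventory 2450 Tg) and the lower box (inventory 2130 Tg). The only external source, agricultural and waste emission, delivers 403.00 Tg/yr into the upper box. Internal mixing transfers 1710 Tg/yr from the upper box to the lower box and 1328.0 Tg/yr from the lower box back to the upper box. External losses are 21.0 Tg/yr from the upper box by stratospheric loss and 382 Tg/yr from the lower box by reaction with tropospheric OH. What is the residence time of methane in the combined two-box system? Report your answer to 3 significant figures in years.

11.4 yr

For the system as a whole, the A↔B exchange is internal and contributes nothing to the throughput; only the external sinks remove mass.
M_total = 2450 + 2130 = 4580.0 Tg.
ΣF_external_out = 21.0 + 382 = 403.00 Tg/yr.
τ = M_total / ΣF_ext = 4580.0 / 403.00 = 11.36 yr.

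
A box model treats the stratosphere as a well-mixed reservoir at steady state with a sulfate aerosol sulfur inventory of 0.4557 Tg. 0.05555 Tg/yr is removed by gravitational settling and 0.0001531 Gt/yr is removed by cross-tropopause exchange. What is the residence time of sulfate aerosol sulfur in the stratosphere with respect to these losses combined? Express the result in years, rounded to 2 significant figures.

2.2 yr

Convert the cross-tropopause exchange flux: 0.0001531 Gt/yr = 0.1531 Tg/yr.
Total removal = 0.05555 + 0.1531 = 0.20865 Tg/yr.
τ = M / ΣF_out = 0.4557 / 0.20865 = 2.184 yr.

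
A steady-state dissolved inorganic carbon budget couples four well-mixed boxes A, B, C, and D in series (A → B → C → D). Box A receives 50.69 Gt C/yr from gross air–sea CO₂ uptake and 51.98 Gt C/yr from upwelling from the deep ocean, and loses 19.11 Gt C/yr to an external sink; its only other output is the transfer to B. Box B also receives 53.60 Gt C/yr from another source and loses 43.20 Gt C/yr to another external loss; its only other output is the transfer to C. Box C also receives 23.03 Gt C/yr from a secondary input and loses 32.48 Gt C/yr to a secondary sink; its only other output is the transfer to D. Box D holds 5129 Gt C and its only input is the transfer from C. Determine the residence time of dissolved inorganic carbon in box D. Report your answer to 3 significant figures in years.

Box A: F(A→B) = (50.69 + 51.98) − 19.11 = 83.560 Gt C/yr.
Box B: F(B→C) = (83.560 + 53.60) − 43.20 = 93.960 Gt C/yr.
Box C: F(C→D) = (93.960 + 23.03) − 32.48 = 84.510 Gt C/yr.
Box D throughput = its input = 84.510 Gt C/yr; τ = 5129 / 84.510 = 60.69 yr.

60.7 yr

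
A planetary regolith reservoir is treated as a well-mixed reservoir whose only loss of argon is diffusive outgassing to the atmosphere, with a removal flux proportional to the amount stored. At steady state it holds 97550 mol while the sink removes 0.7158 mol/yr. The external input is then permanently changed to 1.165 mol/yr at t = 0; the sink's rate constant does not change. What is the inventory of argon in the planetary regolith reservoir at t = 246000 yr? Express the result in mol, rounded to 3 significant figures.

149000 mol

τ = M₀/F₀ = 97550/0.7158 = 136300 yr; rate constant k = 1/τ.
New steady state M_∞ = F₁/k = F₁·τ = 1.165 × 136300 = 158770 mol.
M(t) = M_∞ + (M₀ − M_∞)·e^(−t/τ); t/τ = 246000/136300 = 1.805, so e^(−t/τ) = 0.1645.
M(t) = 158770 − 61220 × 0.1645 = 148700 mol.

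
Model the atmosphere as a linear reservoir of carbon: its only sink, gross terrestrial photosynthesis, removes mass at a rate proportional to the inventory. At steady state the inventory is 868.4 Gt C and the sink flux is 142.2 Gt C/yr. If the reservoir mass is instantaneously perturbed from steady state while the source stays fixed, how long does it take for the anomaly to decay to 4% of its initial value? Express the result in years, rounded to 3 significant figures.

For a linear reservoir the anomaly decays as exp(−t/τ) with τ = M/F = 868.4/142.2 = 6.107 yr.
exp(−t/τ) = 0.04 ⇒ t = −τ ln(0.04) = 6.107 × 3.219 = 19.66 yr.

19.7 yr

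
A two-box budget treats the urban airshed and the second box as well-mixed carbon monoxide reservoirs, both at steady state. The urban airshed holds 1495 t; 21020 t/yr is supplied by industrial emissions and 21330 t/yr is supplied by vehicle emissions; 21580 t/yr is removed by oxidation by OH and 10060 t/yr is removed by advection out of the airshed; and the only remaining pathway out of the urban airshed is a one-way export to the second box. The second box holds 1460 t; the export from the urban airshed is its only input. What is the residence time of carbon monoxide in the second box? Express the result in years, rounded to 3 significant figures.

0.136 yr

Balance the urban airshed: ΣF_in = 21020 + 21330 = 42350 t/yr.
Export to the second box = ΣF_in − (21580 + 10060) = 10710 t/yr.
At steady state the output of the second box equals its input, 10710 t/yr.
τ = M / F = 1460 / 10710 = 0.1363 yr.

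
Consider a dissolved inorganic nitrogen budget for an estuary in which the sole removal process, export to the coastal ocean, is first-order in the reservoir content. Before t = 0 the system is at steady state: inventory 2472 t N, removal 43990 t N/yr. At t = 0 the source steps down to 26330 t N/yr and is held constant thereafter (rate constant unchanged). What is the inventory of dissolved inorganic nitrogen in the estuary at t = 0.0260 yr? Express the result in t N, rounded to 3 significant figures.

Residence time τ = M₀/F₀ = 0.05619 yr. The eventual steady state is M_∞ = M₀·(F₁/F₀) = 2472 × 26330/43990 = 1479.6 t N.
The anomaly ΔM(t) = M(t) − M_∞ decays as ΔM₀·e^(−t/τ) with ΔM₀ = 2472 − 1479.6 = 992.4 t N.
At t = 0.0260 yr, e^(−t/τ) = e^(−0.4627) = 0.6296, so ΔM = 624.8 t N and M = 1479.6 + 624.8 = 2104.4 t N.

2100 t N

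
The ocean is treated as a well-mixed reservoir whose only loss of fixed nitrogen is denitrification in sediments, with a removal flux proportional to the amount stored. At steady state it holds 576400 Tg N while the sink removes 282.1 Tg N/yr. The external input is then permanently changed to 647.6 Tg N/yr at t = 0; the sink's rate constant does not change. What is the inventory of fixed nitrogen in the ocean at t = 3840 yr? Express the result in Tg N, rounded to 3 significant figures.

1.21×10^6 Tg N

Residence time τ = M₀/F₀ = 2043 yr. The eventual steady state is M_∞ = M₀·(F₁/F₀) = 576400 × 647.6/282.1 = 1.3232×10^6 Tg N.
The anomaly ΔM(t) = M(t) − M_∞ decays as ΔM₀·e^(−t/τ) with ΔM₀ = 576400 − 1.3232×10^6 = −746800 Tg N.
At t = 3840 yr, e^(−t/τ) = e^(−1.879) = 0.1527, so ΔM = −114000 Tg N and M = 1.3232×10^6 − 114000 = 1.2092×10^6 Tg N.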